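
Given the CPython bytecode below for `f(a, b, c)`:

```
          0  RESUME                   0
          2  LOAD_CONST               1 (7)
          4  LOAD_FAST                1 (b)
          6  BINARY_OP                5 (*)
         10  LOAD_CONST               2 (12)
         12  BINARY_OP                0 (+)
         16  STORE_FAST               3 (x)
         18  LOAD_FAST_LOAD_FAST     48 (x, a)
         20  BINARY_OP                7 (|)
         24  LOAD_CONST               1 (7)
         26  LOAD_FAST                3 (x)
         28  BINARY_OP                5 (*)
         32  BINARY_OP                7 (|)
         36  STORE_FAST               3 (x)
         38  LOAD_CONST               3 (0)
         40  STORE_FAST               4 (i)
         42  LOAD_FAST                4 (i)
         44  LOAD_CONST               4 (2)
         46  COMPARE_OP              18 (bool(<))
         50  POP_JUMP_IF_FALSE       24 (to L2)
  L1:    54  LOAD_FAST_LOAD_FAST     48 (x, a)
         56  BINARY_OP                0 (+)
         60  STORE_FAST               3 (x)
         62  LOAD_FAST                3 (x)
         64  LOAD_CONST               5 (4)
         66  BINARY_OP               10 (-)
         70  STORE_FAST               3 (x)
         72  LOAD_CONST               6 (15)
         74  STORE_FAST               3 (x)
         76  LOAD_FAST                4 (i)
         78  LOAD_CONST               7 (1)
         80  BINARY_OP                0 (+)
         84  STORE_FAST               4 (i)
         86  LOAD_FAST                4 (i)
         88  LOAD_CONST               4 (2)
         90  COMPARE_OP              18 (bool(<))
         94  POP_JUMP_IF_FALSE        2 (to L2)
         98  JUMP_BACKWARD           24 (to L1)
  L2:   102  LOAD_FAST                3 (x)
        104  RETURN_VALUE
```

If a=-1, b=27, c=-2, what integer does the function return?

15

LOAD_CONST → push 7. Stack: [7]
LOAD_FAST b → push 27. Stack: [7, 27]
BINARY_OP * → 7 * 27 = 189. Stack: [189]
LOAD_CONST → push 12. Stack: [189, 12]
BINARY_OP + → 189 + 12 = 201. Stack: [201]
STORE_FAST x → x=201. Stack: []
LOAD_FAST_LOAD_FAST x,a → push 201,-1. Stack: [201, -1]
BINARY_OP | → 201 | -1 = -1. Stack: [-1]
LOAD_CONST → push 7. Stack: [-1, 7]
LOAD_FAST x → push 201. Stack: [-1, 7, 201]
BINARY_OP * → 7 * 201 = 1407. Stack: [-1, 1407]
BINARY_OP | → -1 | 1407 = -1. Stack: [-1]
STORE_FAST x → x=-1. Stack: []
LOAD_CONST → push 0. Stack: [0]
STORE_FAST i → i=0. Stack: []
LOAD_FAST i → push 0. Stack: [0]
LOAD_CONST → push 2. Stack: [0, 2]
COMPARE_OP bool(<) → 0 vs 2 = True. Stack: [True]
POP_JUMP_IF_FALSE → pop True; no jump. Stack: []
LOAD_FAST_LOAD_FAST x,a → push -1,-1. Stack: [-1, -1]
BINARY_OP + → -1 + -1 = -2. Stack: [-2]
STORE_FAST x → x=-2. Stack: []
LOAD_FAST x → push -2. Stack: [-2]
LOAD_CONST → push 4. Stack: [-2, 4]
BINARY_OP - → -2 - 4 = -6. Stack: [-6]
STORE_FAST x → x=-6. Stack: []
LOAD_CONST → push 15. Stack: [15]
STORE_FAST x → x=15. Stack: []
LOAD_FAST i → push 0. Stack: [0]
LOAD_CONST → push 1. Stack: [0, 1]
BINARY_OP + → 0 + 1 = 1. Stack: [1]
STORE_FAST i → i=1. Stack: []
LOAD_FAST i → push 1. Stack: [1]
LOAD_CONST → push 2. Stack: [1, 2]
COMPARE_OP bool(<) → 1 vs 2 = True. Stack: [True]
POP_JUMP_IF_FALSE → pop True; no jump. Stack: []
LOAD_FAST_LOAD_FAST x,a → push 15,-1. Stack: [15, -1]
BINARY_OP + → 15 + -1 = 14. Stack: [14]
STORE_FAST x → x=14. Stack: []
LOAD_FAST x → push 14. Stack: [14]
LOAD_CONST → push 4. Stack: [14, 4]
BINARY_OP - → 14 - 4 = 10. Stack: [10]
STORE_FAST x → x=10. Stack: []
LOAD_CONST → push 15. Stack: [15]
STORE_FAST x → x=15. Stack: []
LOAD_FAST i → push 1. Stack: [1]
LOAD_CONST → push 1. Stack: [1, 1]
BINARY_OP + → 1 + 1 = 2. Stack: [2]
STORE_FAST i → i=2. Stack: []
LOAD_FAST i → push 2. Stack: [2]
LOAD_CONST → push 2. Stack: [2, 2]
COMPARE_OP bool(<) → 2 vs 2 = False. Stack: [False]
POP_JUMP_IF_FALSE → pop False; jump. Stack: []
LOAD_FAST x → push 15. Stack: [15]
RETURN_VALUE → return 15.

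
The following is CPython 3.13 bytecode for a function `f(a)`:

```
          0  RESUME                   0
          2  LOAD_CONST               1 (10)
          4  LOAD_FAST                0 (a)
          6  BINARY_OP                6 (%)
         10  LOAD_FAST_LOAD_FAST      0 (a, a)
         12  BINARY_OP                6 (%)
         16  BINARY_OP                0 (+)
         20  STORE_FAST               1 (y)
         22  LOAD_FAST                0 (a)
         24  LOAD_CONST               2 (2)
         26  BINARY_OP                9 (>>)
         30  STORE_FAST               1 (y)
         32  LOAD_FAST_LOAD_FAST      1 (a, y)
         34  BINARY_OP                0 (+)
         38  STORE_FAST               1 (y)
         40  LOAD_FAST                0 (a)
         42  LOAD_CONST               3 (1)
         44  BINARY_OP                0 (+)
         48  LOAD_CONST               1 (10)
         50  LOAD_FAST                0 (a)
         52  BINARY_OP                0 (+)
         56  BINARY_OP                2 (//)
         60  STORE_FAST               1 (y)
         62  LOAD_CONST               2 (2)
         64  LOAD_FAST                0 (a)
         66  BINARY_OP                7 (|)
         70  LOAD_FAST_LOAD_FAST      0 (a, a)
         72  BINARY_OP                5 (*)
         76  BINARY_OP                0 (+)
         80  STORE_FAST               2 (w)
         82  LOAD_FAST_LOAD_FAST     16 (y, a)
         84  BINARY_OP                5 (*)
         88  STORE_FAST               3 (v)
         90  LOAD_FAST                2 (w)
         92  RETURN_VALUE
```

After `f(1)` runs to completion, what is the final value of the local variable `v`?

0

LOAD_CONST → push 10. Stack: [10]
LOAD_FAST a → push 1. Stack: [10, 1]
BINARY_OP % → 10 % 1 = 0. Stack: [0]
LOAD_FAST_LOAD_FAST a,a → push 1,1. Stack: [0, 1, 1]
BINARY_OP % → 1 % 1 = 0. Stack: [0, 0]
BINARY_OP + → 0 + 0 = 0. Stack: [0]
STORE_FAST y → y=0. Stack: []
LOAD_FAST a → push 1. Stack: [1]
LOAD_CONST → push 2. Stack: [1, 2]
BINARY_OP >> → 1 >> 2 = 0. Stack: [0]
STORE_FAST y → y=0. Stack: []
LOAD_FAST_LOAD_FAST a,y → push 1,0. Stack: [1, 0]
BINARY_OP + → 1 + 0 = 1. Stack: [1]
STORE_FAST y → y=1. Stack: []
LOAD_FAST a → push 1. Stack: [1]
LOAD_CONST → push 1. Stack: [1, 1]
BINARY_OP + → 1 + 1 = 2. Stack: [2]
LOAD_CONST → push 10. Stack: [2, 10]
LOAD_FAST a → push 1. Stack: [2, 10, 1]
BINARY_OP + → 10 + 1 = 11. Stack: [2, 11]
BINARY_OP // → 2 // 11 = 0. Stack: [0]
STORE_FAST y → y=0. Stack: []
LOAD_CONST → push 2. Stack: [2]
LOAD_FAST a → push 1. Stack: [2, 1]
BINARY_OP | → 2 | 1 = 3. Stack: [3]
LOAD_FAST_LOAD_FAST a,a → push 1,1. Stack: [3, 1, 1]
BINARY_OP * → 1 * 1 = 1. Stack: [3, 1]
BINARY_OP + → 3 + 1 = 4. Stack: [4]
STORE_FAST w → w=4. Stack: []
LOAD_FAST_LOAD_FAST y,a → push 0,1. Stack: [0, 1]
BINARY_OP * → 0 * 1 = 0. Stack: [0]
STORE_FAST v → v=0. Stack: []
LOAD_FAST w → push 4. Stack: [4]
RETURN_VALUE → return 4.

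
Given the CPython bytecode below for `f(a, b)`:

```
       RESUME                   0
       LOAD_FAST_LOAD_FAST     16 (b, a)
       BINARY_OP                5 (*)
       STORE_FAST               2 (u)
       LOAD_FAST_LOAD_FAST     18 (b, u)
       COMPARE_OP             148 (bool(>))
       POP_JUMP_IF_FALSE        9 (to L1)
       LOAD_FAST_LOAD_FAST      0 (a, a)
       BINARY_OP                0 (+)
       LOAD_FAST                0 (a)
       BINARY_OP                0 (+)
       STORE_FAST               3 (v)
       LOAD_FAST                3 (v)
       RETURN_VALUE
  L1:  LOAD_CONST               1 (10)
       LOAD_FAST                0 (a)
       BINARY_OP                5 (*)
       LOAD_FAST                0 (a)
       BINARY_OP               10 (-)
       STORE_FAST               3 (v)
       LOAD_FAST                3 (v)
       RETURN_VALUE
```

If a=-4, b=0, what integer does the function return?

LOAD_FAST_LOAD_FAST b,a → push 0,-4. Stack: [0, -4]
BINARY_OP * → 0 * -4 = 0. Stack: [0]
STORE_FAST u → u=0. Stack: []
LOAD_FAST_LOAD_FAST b,u → push 0,0. Stack: [0, 0]
COMPARE_OP bool(>) → 0 vs 0 = False. Stack: [False]
POP_JUMP_IF_FALSE → pop False; jump. Stack: []
LOAD_CONST → push 10. Stack: [10]
LOAD_FAST a → push -4. Stack: [10, -4]
BINARY_OP * → 10 * -4 = -40. Stack: [-40]
LOAD_FAST a → push -4. Stack: [-40, -4]
BINARY_OP - → -40 - -4 = -36. Stack: [-36]
STORE_FAST v → v=-36. Stack: []
LOAD_FAST v → push -36. Stack: [-36]
RETURN_VALUE → return -36.

-36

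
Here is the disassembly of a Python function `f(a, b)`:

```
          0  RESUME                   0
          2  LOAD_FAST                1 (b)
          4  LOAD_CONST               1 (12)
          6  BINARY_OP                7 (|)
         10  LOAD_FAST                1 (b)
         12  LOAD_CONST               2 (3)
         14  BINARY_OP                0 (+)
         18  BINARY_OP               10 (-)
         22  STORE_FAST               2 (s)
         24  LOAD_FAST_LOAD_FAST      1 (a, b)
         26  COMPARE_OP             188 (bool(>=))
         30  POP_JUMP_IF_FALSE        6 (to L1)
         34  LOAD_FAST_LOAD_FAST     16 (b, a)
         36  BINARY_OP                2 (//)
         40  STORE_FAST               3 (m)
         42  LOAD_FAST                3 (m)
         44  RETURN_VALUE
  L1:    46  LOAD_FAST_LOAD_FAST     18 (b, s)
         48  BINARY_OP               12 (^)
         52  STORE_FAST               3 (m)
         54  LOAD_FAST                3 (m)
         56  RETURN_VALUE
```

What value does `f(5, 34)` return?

43

LOAD_FAST b → push 34. Stack: [34]
LOAD_CONST → push 12. Stack: [34, 12]
BINARY_OP | → 34 | 12 = 46. Stack: [46]
LOAD_FAST b → push 34. Stack: [46, 34]
LOAD_CONST → push 3. Stack: [46, 34, 3]
BINARY_OP + → 34 + 3 = 37. Stack: [46, 37]
BINARY_OP - → 46 - 37 = 9. Stack: [9]
STORE_FAST s → s=9. Stack: []
LOAD_FAST_LOAD_FAST a,b → push 5,34. Stack: [5, 34]
COMPARE_OP bool(>=) → 5 vs 34 = False. Stack: [False]
POP_JUMP_IF_FALSE → pop False; jump. Stack: []
LOAD_FAST_LOAD_FAST b,s → push 34,9. Stack: [34, 9]
BINARY_OP ^ → 34 ^ 9 = 43. Stack: [43]
STORE_FAST m → m=43. Stack: []
LOAD_FAST m → push 43. Stack: [43]
RETURN_VALUE → return 43.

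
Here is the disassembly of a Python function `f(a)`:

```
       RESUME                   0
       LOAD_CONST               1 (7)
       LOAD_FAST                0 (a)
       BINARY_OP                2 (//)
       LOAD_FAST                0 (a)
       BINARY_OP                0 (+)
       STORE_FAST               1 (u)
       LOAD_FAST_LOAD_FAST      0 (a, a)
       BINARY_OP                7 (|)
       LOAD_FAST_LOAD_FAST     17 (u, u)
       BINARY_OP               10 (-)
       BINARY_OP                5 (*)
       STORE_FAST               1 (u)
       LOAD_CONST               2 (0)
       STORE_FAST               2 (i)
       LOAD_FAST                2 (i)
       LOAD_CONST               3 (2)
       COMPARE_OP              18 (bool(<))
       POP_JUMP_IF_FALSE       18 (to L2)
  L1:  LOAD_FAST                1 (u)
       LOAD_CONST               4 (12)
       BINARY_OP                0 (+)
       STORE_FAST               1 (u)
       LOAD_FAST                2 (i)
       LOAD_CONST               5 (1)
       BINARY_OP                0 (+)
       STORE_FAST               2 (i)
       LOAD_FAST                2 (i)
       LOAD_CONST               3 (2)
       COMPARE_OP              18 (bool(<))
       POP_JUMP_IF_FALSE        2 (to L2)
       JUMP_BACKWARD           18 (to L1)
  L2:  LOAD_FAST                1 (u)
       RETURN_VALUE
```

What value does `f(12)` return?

LOAD_CONST → push 7. Stack: [7]
LOAD_FAST a → push 12. Stack: [7, 12]
BINARY_OP // → 7 // 12 = 0. Stack: [0]
LOAD_FAST a → push 12. Stack: [0, 12]
BINARY_OP + → 0 + 12 = 12. Stack: [12]
STORE_FAST u → u=12. Stack: []
LOAD_FAST_LOAD_FAST a,a → push 12,12. Stack: [12, 12]
BINARY_OP | → 12 | 12 = 12. Stack: [12]
LOAD_FAST_LOAD_FAST u,u → push 12,12. Stack: [12, 12, 12]
BINARY_OP - → 12 - 12 = 0. Stack: [12, 0]
BINARY_OP * → 12 * 0 = 0. Stack: [0]
STORE_FAST u → u=0. Stack: []
LOAD_CONST → push 0. Stack: [0]
STORE_FAST i → i=0. Stack: []
LOAD_FAST i → push 0. Stack: [0]
LOAD_CONST → push 2. Stack: [0, 2]
COMPARE_OP bool(<) → 0 vs 2 = True. Stack: [True]
POP_JUMP_IF_FALSE → pop True; no jump. Stack: []
LOAD_FAST u → push 0. Stack: [0]
LOAD_CONST → push 12. Stack: [0, 12]
BINARY_OP + → 0 + 12 = 12. Stack: [12]
STORE_FAST u → u=12. Stack: []
LOAD_FAST i → push 0. Stack: [0]
LOAD_CONST → push 1. Stack: [0, 1]
BINARY_OP + → 0 + 1 = 1. Stack: [1]
STORE_FAST i → i=1. Stack: []
LOAD_FAST i → push 1. Stack: [1]
LOAD_CONST → push 2. Stack: [1, 2]
COMPARE_OP bool(<) → 1 vs 2 = True. Stack: [True]
POP_JUMP_IF_FALSE → pop True; no jump. Stack: []
LOAD_FAST u → push 12. Stack: [12]
LOAD_CONST → push 12. Stack: [12, 12]
BINARY_OP + → 12 + 12 = 24. Stack: [24]
STORE_FAST u → u=24. Stack: []
LOAD_FAST i → push 1. Stack: [1]
LOAD_CONST → push 1. Stack: [1, 1]
BINARY_OP + → 1 + 1 = 2. Stack: [2]
STORE_FAST i → i=2. Stack: []
LOAD_FAST i → push 2. Stack: [2]
LOAD_CONST → push 2. Stack: [2, 2]
COMPARE_OP bool(<) → 2 vs 2 = False. Stack: [False]
POP_JUMP_IF_FALSE → pop False; jump. Stack: []
LOAD_FAST u → push 24. Stack: [24]
RETURN_VALUE → return 24.

24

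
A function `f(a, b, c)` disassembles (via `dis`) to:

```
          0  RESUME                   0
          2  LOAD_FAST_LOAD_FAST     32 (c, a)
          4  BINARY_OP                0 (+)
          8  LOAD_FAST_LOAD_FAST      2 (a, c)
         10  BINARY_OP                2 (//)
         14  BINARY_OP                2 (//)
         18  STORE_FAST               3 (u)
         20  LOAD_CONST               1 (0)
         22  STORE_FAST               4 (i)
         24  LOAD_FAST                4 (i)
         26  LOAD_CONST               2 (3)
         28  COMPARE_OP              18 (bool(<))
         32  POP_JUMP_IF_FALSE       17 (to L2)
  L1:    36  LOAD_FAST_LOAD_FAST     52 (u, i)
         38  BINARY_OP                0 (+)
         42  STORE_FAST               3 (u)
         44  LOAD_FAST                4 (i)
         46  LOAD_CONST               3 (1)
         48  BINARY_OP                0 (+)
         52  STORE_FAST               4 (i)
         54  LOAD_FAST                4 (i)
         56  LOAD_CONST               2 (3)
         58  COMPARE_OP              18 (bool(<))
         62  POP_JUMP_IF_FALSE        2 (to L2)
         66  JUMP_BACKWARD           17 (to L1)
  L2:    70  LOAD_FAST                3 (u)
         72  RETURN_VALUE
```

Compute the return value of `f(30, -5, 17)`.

50

LOAD_FAST_LOAD_FAST c,a → push 17,30. Stack: [17, 30]
BINARY_OP + → 17 + 30 = 47. Stack: [47]
LOAD_FAST_LOAD_FAST a,c → push 30,17. Stack: [47, 30, 17]
BINARY_OP // → 30 // 17 = 1. Stack: [47, 1]
BINARY_OP // → 47 // 1 = 47. Stack: [47]
STORE_FAST u → u=47. Stack: []
LOAD_CONST → push 0. Stack: [0]
STORE_FAST i → i=0. Stack: []
LOAD_FAST i → push 0. Stack: [0]
LOAD_CONST → push 3. Stack: [0, 3]
COMPARE_OP bool(<) → 0 vs 3 = True. Stack: [True]
POP_JUMP_IF_FALSE → pop True; no jump. Stack: []
LOAD_FAST_LOAD_FAST u,i → push 47,0. Stack: [47, 0]
BINARY_OP + → 47 + 0 = 47. Stack: [47]
STORE_FAST u → u=47. Stack: []
LOAD_FAST i → push 0. Stack: [0]
LOAD_CONST → push 1. Stack: [0, 1]
BINARY_OP + → 0 + 1 = 1. Stack: [1]
STORE_FAST i → i=1. Stack: []
LOAD_FAST i → push 1. Stack: [1]
LOAD_CONST → push 3. Stack: [1, 3]
COMPARE_OP bool(<) → 1 vs 3 = True. Stack: [True]
POP_JUMP_IF_FALSE → pop True; no jump. Stack: []
LOAD_FAST_LOAD_FAST u,i → push 47,1. Stack: [47, 1]
BINARY_OP + → 47 + 1 = 48. Stack: [48]
STORE_FAST u → u=48. Stack: []
LOAD_FAST i → push 1. Stack: [1]
LOAD_CONST → push 1. Stack: [1, 1]
BINARY_OP + → 1 + 1 = 2. Stack: [2]
STORE_FAST i → i=2. Stack: []
LOAD_FAST i → push 2. Stack: [2]
LOAD_CONST → push 3. Stack: [2, 3]
COMPARE_OP bool(<) → 2 vs 3 = True. Stack: [True]
POP_JUMP_IF_FALSE → pop True; no jump. Stack: []
LOAD_FAST_LOAD_FAST u,i → push 48,2. Stack: [48, 2]
BINARY_OP + → 48 + 2 = 50. Stack: [50]
STORE_FAST u → u=50. Stack: []
LOAD_FAST i → push 2. Stack: [2]
LOAD_CONST → push 1. Stack: [2, 1]
BINARY_OP + → 2 + 1 = 3. Stack: [3]
STORE_FAST i → i=3. Stack: []
LOAD_FAST i → push 3. Stack: [3]
LOAD_CONST → push 3. Stack: [3, 3]
COMPARE_OP bool(<) → 3 vs 3 = False. Stack: [False]
POP_JUMP_IF_FALSE → pop False; jump. Stack: []
LOAD_FAST u → push 50. Stack: [50]
RETURN_VALUE → return 50.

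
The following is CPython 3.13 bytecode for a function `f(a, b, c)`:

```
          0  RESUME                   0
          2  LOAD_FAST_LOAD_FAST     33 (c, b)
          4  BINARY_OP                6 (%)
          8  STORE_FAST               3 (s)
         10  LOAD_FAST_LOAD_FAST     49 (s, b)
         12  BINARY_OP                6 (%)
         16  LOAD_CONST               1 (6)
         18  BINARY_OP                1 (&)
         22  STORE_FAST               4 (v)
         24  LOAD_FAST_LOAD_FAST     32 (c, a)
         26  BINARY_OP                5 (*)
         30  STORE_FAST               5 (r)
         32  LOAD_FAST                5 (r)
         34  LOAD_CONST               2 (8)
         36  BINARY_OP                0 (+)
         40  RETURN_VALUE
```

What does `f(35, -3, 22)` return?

778

LOAD_FAST_LOAD_FAST c,b → push 22,-3. Stack: [22, -3]
BINARY_OP % → 22 % -3 = -2. Stack: [-2]
STORE_FAST s → s=-2. Stack: []
LOAD_FAST_LOAD_FAST s,b → push -2,-3. Stack: [-2, -3]
BINARY_OP % → -2 % -3 = -2. Stack: [-2]
LOAD_CONST → push 6. Stack: [-2, 6]
BINARY_OP & → -2 & 6 = 6. Stack: [6]
STORE_FAST v → v=6. Stack: []
LOAD_FAST_LOAD_FAST c,a → push 22,35. Stack: [22, 35]
BINARY_OP * → 22 * 35 = 770. Stack: [770]
STORE_FAST r → r=770. Stack: []
LOAD_FAST r → push 770. Stack: [770]
LOAD_CONST → push 8. Stack: [770, 8]
BINARY_OP + → 770 + 8 = 778. Stack: [778]
RETURN_VALUE → return 778.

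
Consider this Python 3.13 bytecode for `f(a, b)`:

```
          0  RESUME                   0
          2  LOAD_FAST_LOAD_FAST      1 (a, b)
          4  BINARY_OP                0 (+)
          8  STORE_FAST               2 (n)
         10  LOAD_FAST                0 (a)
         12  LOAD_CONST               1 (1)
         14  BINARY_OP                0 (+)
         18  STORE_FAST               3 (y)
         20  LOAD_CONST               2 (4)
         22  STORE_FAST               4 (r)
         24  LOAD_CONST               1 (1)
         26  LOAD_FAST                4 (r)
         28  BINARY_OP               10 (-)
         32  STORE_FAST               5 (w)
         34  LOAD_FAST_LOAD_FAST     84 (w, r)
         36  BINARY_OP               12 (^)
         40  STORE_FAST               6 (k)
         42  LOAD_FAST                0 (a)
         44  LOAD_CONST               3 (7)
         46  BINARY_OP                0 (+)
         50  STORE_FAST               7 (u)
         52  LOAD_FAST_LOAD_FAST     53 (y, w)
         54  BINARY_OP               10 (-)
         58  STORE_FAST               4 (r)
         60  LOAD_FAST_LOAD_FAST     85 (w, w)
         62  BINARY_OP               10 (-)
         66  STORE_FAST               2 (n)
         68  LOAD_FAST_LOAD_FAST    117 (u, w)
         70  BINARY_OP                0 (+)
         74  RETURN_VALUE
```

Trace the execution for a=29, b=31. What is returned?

33

LOAD_FAST_LOAD_FAST a,b → push 29,31. Stack: [29, 31]
BINARY_OP + → 29 + 31 = 60. Stack: [60]
STORE_FAST n → n=60. Stack: []
LOAD_FAST a → push 29. Stack: [29]
LOAD_CONST → push 1. Stack: [29, 1]
BINARY_OP + → 29 + 1 = 30. Stack: [30]
STORE_FAST y → y=30. Stack: []
LOAD_CONST → push 4. Stack: [4]
STORE_FAST r → r=4. Stack: []
LOAD_CONST → push 1. Stack: [1]
LOAD_FAST r → push 4. Stack: [1, 4]
BINARY_OP - → 1 - 4 = -3. Stack: [-3]
STORE_FAST w → w=-3. Stack: []
LOAD_FAST_LOAD_FAST w,r → push -3,4. Stack: [-3, 4]
BINARY_OP ^ → -3 ^ 4 = -7. Stack: [-7]
STORE_FAST k → k=-7. Stack: []
LOAD_FAST a → push 29. Stack: [29]
LOAD_CONST → push 7. Stack: [29, 7]
BINARY_OP + → 29 + 7 = 36. Stack: [36]
STORE_FAST u → u=36. Stack: []
LOAD_FAST_LOAD_FAST y,w → push 30,-3. Stack: [30, -3]
BINARY_OP - → 30 - -3 = 33. Stack: [33]
STORE_FAST r → r=33. Stack: []
LOAD_FAST_LOAD_FAST w,w → push -3,-3. Stack: [-3, -3]
BINARY_OP - → -3 - -3 = 0. Stack: [0]
STORE_FAST n → n=0. Stack: []
LOAD_FAST_LOAD_FAST u,w → push 36,-3. Stack: [36, -3]
BINARY_OP + → 36 + -3 = 33. Stack: [33]
RETURN_VALUE → return 33.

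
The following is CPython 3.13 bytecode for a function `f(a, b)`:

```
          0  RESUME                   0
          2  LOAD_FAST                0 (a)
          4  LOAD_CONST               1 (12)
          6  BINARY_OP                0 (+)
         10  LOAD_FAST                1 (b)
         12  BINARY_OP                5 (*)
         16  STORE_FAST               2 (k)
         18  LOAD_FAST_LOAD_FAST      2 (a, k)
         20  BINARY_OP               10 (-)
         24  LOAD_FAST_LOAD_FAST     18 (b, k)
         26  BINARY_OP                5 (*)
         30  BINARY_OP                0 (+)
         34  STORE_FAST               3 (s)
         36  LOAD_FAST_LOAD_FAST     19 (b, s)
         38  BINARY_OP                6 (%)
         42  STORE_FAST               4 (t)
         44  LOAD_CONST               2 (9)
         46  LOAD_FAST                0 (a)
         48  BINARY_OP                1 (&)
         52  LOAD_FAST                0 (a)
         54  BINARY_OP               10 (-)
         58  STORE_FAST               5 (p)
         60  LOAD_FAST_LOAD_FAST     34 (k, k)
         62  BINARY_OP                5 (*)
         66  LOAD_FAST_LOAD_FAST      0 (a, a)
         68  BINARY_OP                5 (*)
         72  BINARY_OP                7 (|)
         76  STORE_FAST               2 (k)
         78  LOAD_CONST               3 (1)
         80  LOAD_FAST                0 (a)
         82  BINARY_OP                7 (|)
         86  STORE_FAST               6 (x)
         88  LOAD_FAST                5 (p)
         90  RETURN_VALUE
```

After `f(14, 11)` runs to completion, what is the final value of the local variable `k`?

LOAD_FAST a → push 14. Stack: [14]
LOAD_CONST → push 12. Stack: [14, 12]
BINARY_OP + → 14 + 12 = 26. Stack: [26]
LOAD_FAST b → push 11. Stack: [26, 11]
BINARY_OP * → 26 * 11 = 286. Stack: [286]
STORE_FAST k → k=286. Stack: []
LOAD_FAST_LOAD_FAST a,k → push 14,286. Stack: [14, 286]
BINARY_OP - → 14 - 286 = -272. Stack: [-272]
LOAD_FAST_LOAD_FAST b,k → push 11,286. Stack: [-272, 11, 286]
BINARY_OP * → 11 * 286 = 3146. Stack: [-272, 3146]
BINARY_OP + → -272 + 3146 = 2874. Stack: [2874]
STORE_FAST s → s=2874. Stack: []
LOAD_FAST_LOAD_FAST b,s → push 11,2874. Stack: [11, 2874]
BINARY_OP % → 11 % 2874 = 11. Stack: [11]
STORE_FAST t → t=11. Stack: []
LOAD_CONST → push 9. Stack: [9]
LOAD_FAST a → push 14. Stack: [9, 14]
BINARY_OP & → 9 & 14 = 8. Stack: [8]
LOAD_FAST a → push 14. Stack: [8, 14]
BINARY_OP - → 8 - 14 = -6. Stack: [-6]
STORE_FAST p → p=-6. Stack: []
LOAD_FAST_LOAD_FAST k,k → push 286,286. Stack: [286, 286]
BINARY_OP * → 286 * 286 = 81796. Stack: [81796]
LOAD_FAST_LOAD_FAST a,a → push 14,14. Stack: [81796, 14, 14]
BINARY_OP * → 14 * 14 = 196. Stack: [81796, 196]
BINARY_OP | → 81796 | 196 = 81860. Stack: [81860]
STORE_FAST k → k=81860. Stack: []
LOAD_CONST → push 1. Stack: [1]
LOAD_FAST a → push 14. Stack: [1, 14]
BINARY_OP | → 1 | 14 = 15. Stack: [15]
STORE_FAST x → x=15. Stack: []
LOAD_FAST p → push -6. Stack: [-6]
RETURN_VALUE → return -6.

81860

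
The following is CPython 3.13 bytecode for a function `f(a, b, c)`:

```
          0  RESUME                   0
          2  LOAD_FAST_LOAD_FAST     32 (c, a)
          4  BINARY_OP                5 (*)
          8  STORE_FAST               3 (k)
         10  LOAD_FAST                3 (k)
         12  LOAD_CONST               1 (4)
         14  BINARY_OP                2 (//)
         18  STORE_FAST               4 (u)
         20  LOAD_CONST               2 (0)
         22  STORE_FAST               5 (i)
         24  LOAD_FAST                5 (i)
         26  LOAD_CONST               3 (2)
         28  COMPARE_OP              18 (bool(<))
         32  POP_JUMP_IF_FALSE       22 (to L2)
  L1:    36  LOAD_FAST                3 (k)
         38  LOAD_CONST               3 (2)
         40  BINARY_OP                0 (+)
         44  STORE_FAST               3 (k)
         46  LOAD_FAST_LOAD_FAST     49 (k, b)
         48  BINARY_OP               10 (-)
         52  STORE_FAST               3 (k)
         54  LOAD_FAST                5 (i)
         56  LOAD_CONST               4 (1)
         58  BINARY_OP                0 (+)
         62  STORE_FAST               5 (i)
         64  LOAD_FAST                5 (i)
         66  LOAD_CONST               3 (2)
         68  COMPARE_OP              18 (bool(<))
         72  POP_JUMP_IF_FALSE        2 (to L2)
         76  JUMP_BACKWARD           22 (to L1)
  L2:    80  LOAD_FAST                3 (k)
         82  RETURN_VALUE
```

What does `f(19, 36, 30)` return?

LOAD_FAST_LOAD_FAST c,a → push 30,19. Stack: [30, 19]
BINARY_OP * → 30 * 19 = 570. Stack: [570]
STORE_FAST k → k=570. Stack: []
LOAD_FAST k → push 570. Stack: [570]
LOAD_CONST → push 4. Stack: [570, 4]
BINARY_OP // → 570 // 4 = 142. Stack: [142]
STORE_FAST u → u=142. Stack: []
LOAD_CONST → push 0. Stack: [0]
STORE_FAST i → i=0. Stack: []
LOAD_FAST i → push 0. Stack: [0]
LOAD_CONST → push 2. Stack: [0, 2]
COMPARE_OP bool(<) → 0 vs 2 = True. Stack: [True]
POP_JUMP_IF_FALSE → pop True; no jump. Stack: []
LOAD_FAST k → push 570. Stack: [570]
LOAD_CONST → push 2. Stack: [570, 2]
BINARY_OP + → 570 + 2 = 572. Stack: [572]
STORE_FAST k → k=572. Stack: []
LOAD_FAST_LOAD_FAST k,b → push 572,36. Stack: [572, 36]
BINARY_OP - → 572 - 36 = 536. Stack: [536]
STORE_FAST k → k=536. Stack: []
LOAD_FAST i → push 0. Stack: [0]
LOAD_CONST → push 1. Stack: [0, 1]
BINARY_OP + → 0 + 1 = 1. Stack: [1]
STORE_FAST i → i=1. Stack: []
LOAD_FAST i → push 1. Stack: [1]
LOAD_CONST → push 2. Stack: [1, 2]
COMPARE_OP bool(<) → 1 vs 2 = True. Stack: [True]
POP_JUMP_IF_FALSE → pop True; no jump. Stack: []
LOAD_FAST k → push 536. Stack: [536]
LOAD_CONST → push 2. Stack: [536, 2]
BINARY_OP + → 536 + 2 = 538. Stack: [538]
STORE_FAST k → k=538. Stack: []
LOAD_FAST_LOAD_FAST k,b → push 538,36. Stack: [538, 36]
BINARY_OP - → 538 - 36 = 502. Stack: [502]
STORE_FAST k → k=502. Stack: []
LOAD_FAST i → push 1. Stack: [1]
LOAD_CONST → push 1. Stack: [1, 1]
BINARY_OP + → 1 + 1 = 2. Stack: [2]
STORE_FAST i → i=2. Stack: []
LOAD_FAST i → push 2. Stack: [2]
LOAD_CONST → push 2. Stack: [2, 2]
COMPARE_OP bool(<) → 2 vs 2 = False. Stack: [False]
POP_JUMP_IF_FALSE → pop False; jump. Stack: []
LOAD_FAST k → push 502. Stack: [502]
RETURN_VALUE → return 502.

502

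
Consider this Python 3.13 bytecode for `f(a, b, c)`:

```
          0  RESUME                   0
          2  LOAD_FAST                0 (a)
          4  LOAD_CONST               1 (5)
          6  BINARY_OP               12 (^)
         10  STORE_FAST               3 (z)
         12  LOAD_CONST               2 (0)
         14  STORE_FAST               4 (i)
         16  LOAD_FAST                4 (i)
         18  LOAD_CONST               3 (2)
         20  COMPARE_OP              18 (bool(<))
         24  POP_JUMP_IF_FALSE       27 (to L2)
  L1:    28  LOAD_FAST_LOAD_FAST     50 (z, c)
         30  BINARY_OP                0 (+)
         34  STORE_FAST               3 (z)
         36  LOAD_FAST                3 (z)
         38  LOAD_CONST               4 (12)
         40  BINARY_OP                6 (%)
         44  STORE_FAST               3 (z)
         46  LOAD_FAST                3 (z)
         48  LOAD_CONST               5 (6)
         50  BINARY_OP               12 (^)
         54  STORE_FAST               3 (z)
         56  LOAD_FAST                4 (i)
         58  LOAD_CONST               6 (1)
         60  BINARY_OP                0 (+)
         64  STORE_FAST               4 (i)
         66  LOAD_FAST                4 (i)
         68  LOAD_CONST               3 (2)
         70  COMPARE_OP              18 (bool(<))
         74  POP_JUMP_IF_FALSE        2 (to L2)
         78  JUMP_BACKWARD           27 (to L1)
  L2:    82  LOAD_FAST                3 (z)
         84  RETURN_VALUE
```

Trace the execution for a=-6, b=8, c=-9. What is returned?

LOAD_FAST a → push -6. Stack: [-6]
LOAD_CONST → push 5. Stack: [-6, 5]
BINARY_OP ^ → -6 ^ 5 = -1. Stack: [-1]
STORE_FAST z → z=-1. Stack: []
LOAD_CONST → push 0. Stack: [0]
STORE_FAST i → i=0. Stack: []
LOAD_FAST i → push 0. Stack: [0]
LOAD_CONST → push 2. Stack: [0, 2]
COMPARE_OP bool(<) → 0 vs 2 = True. Stack: [True]
POP_JUMP_IF_FALSE → pop True; no jump. Stack: []
LOAD_FAST_LOAD_FAST z,c → push -1,-9. Stack: [-1, -9]
BINARY_OP + → -1 + -9 = -10. Stack: [-10]
STORE_FAST z → z=-10. Stack: []
LOAD_FAST z → push -10. Stack: [-10]
LOAD_CONST → push 12. Stack: [-10, 12]
BINARY_OP % → -10 % 12 = 2. Stack: [2]
STORE_FAST z → z=2. Stack: []
LOAD_FAST z → push 2. Stack: [2]
LOAD_CONST → push 6. Stack: [2, 6]
BINARY_OP ^ → 2 ^ 6 = 4. Stack: [4]
STORE_FAST z → z=4. Stack: []
LOAD_FAST i → push 0. Stack: [0]
LOAD_CONST → push 1. Stack: [0, 1]
BINARY_OP + → 0 + 1 = 1. Stack: [1]
STORE_FAST i → i=1. Stack: []
LOAD_FAST i → push 1. Stack: [1]
LOAD_CONST → push 2. Stack: [1, 2]
COMPARE_OP bool(<) → 1 vs 2 = True. Stack: [True]
POP_JUMP_IF_FALSE → pop True; no jump. Stack: []
LOAD_FAST_LOAD_FAST z,c → push 4,-9. Stack: [4, -9]
BINARY_OP + → 4 + -9 = -5. Stack: [-5]
STORE_FAST z → z=-5. Stack: []
LOAD_FAST z → push -5. Stack: [-5]
LOAD_CONST → push 12. Stack: [-5, 12]
BINARY_OP % → -5 % 12 = 7. Stack: [7]
STORE_FAST z → z=7. Stack: []
LOAD_FAST z → push 7. Stack: [7]
LOAD_CONST → push 6. Stack: [7, 6]
BINARY_OP ^ → 7 ^ 6 = 1. Stack: [1]
STORE_FAST z → z=1. Stack: []
LOAD_FAST i → push 1. Stack: [1]
LOAD_CONST → push 1. Stack: [1, 1]
BINARY_OP + → 1 + 1 = 2. Stack: [2]
STORE_FAST i → i=2. Stack: []
LOAD_FAST i → push 2. Stack: [2]
LOAD_CONST → push 2. Stack: [2, 2]
COMPARE_OP bool(<) → 2 vs 2 = False. Stack: [False]
POP_JUMP_IF_FALSE → pop False; jump. Stack: []
LOAD_FAST z → push 1. Stack: [1]
RETURN_VALUE → return 1.

1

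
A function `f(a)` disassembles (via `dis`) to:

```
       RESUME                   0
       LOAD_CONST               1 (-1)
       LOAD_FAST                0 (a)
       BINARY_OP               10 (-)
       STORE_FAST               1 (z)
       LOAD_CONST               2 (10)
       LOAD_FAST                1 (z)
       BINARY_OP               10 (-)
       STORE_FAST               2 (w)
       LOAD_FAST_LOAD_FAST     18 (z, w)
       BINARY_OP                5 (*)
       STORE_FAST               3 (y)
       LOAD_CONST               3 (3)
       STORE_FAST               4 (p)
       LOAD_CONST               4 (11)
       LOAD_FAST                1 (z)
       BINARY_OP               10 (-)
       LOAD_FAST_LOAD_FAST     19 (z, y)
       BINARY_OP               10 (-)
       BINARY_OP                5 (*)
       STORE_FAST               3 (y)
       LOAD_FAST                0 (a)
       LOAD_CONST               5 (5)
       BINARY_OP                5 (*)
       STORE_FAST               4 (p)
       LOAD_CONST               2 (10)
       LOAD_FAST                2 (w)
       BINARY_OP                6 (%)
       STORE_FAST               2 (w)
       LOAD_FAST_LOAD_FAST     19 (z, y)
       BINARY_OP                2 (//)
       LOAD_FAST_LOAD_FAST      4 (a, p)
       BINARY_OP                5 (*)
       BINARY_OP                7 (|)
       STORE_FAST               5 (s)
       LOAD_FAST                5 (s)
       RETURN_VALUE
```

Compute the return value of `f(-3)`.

LOAD_CONST → push -1. Stack: [-1]
LOAD_FAST a → push -3. Stack: [-1, -3]
BINARY_OP - → -1 - -3 = 2. Stack: [2]
STORE_FAST z → z=2. Stack: []
LOAD_CONST → push 10. Stack: [10]
LOAD_FAST z → push 2. Stack: [10, 2]
BINARY_OP - → 10 - 2 = 8. Stack: [8]
STORE_FAST w → w=8. Stack: []
LOAD_FAST_LOAD_FAST z,w → push 2,8. Stack: [2, 8]
BINARY_OP * → 2 * 8 = 16. Stack: [16]
STORE_FAST y → y=16. Stack: []
LOAD_CONST → push 3. Stack: [3]
STORE_FAST p → p=3. Stack: []
LOAD_CONST → push 11. Stack: [11]
LOAD_FAST z → push 2. Stack: [11, 2]
BINARY_OP - → 11 - 2 = 9. Stack: [9]
LOAD_FAST_LOAD_FAST z,y → push 2,16. Stack: [9, 2, 16]
BINARY_OP - → 2 - 16 = -14. Stack: [9, -14]
BINARY_OP * → 9 * -14 = -126. Stack: [-126]
STORE_FAST y → y=-126. Stack: []
LOAD_FAST a → push -3. Stack: [-3]
LOAD_CONST → push 5. Stack: [-3, 5]
BINARY_OP * → -3 * 5 = -15. Stack: [-15]
STORE_FAST p → p=-15. Stack: []
LOAD_CONST → push 10. Stack: [10]
LOAD_FAST w → push 8. Stack: [10, 8]
BINARY_OP % → 10 % 8 = 2. Stack: [2]
STORE_FAST w → w=2. Stack: []
LOAD_FAST_LOAD_FAST z,y → push 2,-126. Stack: [2, -126]
BINARY_OP // → 2 // -126 = -1. Stack: [-1]
LOAD_FAST_LOAD_FAST a,p → push -3,-15. Stack: [-1, -3, -15]
BINARY_OP * → -3 * -15 = 45. Stack: [-1, 45]
BINARY_OP | → -1 | 45 = -1. Stack: [-1]
STORE_FAST s → s=-1. Stack: []
LOAD_FAST s → push -1. Stack: [-1]
RETURN_VALUE → return -1.

-1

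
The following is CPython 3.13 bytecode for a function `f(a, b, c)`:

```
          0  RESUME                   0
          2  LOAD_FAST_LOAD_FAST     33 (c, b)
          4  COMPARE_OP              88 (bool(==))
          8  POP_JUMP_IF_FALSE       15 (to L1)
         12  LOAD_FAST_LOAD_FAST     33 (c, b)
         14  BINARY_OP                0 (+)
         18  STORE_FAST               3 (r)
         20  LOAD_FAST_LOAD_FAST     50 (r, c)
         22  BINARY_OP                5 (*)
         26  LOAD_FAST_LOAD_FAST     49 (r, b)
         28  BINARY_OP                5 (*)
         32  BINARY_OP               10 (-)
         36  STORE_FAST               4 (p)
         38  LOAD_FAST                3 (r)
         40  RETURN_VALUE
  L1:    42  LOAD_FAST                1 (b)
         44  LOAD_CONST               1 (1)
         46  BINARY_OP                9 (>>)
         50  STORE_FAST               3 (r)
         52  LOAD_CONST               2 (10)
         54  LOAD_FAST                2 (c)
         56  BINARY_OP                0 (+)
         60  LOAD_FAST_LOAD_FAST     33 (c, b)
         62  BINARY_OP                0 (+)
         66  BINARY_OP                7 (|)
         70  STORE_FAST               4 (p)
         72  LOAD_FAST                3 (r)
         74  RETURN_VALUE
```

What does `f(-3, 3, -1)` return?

1

LOAD_FAST_LOAD_FAST c,b → push -1,3. Stack: [-1, 3]
COMPARE_OP bool(==) → -1 vs 3 = False. Stack: [False]
POP_JUMP_IF_FALSE → pop False; jump. Stack: []
LOAD_FAST b → push 3. Stack: [3]
LOAD_CONST → push 1. Stack: [3, 1]
BINARY_OP >> → 3 >> 1 = 1. Stack: [1]
STORE_FAST r → r=1. Stack: []
LOAD_CONST → push 10. Stack: [10]
LOAD_FAST c → push -1. Stack: [10, -1]
BINARY_OP + → 10 + -1 = 9. Stack: [9]
LOAD_FAST_LOAD_FAST c,b → push -1,3. Stack: [9, -1, 3]
BINARY_OP + → -1 + 3 = 2. Stack: [9, 2]
BINARY_OP | → 9 | 2 = 11. Stack: [11]
STORE_FAST p → p=11. Stack: []
LOAD_FAST r → push 1. Stack: [1]
RETURN_VALUE → return 1.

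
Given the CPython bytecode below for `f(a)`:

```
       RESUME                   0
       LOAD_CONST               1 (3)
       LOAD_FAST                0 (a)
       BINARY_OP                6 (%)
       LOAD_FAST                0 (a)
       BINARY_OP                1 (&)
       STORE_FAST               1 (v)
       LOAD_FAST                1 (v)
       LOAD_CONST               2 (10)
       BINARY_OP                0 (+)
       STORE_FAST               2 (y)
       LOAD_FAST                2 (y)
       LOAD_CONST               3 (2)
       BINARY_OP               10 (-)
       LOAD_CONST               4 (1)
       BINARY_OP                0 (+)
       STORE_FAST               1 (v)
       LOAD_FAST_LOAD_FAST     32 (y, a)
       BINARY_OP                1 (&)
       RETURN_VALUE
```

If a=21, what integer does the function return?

LOAD_CONST → push 3. Stack: [3]
LOAD_FAST a → push 21. Stack: [3, 21]
BINARY_OP % → 3 % 21 = 3. Stack: [3]
LOAD_FAST a → push 21. Stack: [3, 21]
BINARY_OP & → 3 & 21 = 1. Stack: [1]
STORE_FAST v → v=1. Stack: []
LOAD_FAST v → push 1. Stack: [1]
LOAD_CONST → push 10. Stack: [1, 10]
BINARY_OP + → 1 + 10 = 11. Stack: [11]
STORE_FAST y → y=11. Stack: []
LOAD_FAST y → push 11. Stack: [11]
LOAD_CONST → push 2. Stack: [11, 2]
BINARY_OP - → 11 - 2 = 9. Stack: [9]
LOAD_CONST → push 1. Stack: [9, 1]
BINARY_OP + → 9 + 1 = 10. Stack: [10]
STORE_FAST v → v=10. Stack: []
LOAD_FAST_LOAD_FAST y,a → push 11,21. Stack: [11, 21]
BINARY_OP & → 11 & 21 = 1. Stack: [1]
RETURN_VALUE → return 1.

1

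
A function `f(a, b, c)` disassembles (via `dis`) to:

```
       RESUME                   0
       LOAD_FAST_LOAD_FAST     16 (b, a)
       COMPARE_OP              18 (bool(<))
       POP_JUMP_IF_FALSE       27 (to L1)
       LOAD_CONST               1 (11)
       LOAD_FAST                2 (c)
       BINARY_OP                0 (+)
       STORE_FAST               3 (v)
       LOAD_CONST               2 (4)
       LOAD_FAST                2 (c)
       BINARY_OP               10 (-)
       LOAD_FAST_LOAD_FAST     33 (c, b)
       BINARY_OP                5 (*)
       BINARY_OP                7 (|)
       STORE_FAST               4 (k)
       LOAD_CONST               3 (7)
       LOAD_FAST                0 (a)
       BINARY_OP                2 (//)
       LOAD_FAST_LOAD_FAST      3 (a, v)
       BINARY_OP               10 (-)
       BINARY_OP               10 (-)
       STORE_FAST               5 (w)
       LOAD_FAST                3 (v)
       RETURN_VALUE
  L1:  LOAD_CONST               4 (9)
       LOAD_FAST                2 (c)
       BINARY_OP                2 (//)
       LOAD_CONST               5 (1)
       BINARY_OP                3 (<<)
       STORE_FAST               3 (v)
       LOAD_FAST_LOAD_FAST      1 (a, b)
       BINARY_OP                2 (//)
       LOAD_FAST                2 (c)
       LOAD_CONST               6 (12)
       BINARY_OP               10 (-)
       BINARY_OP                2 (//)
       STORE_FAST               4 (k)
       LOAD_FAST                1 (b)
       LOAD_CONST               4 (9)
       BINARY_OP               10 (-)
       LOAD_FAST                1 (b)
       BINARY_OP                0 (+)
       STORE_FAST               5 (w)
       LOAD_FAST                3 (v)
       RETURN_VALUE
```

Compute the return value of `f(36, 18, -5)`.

LOAD_FAST_LOAD_FAST b,a → push 18,36. Stack: [18, 36]
COMPARE_OP bool(<) → 18 vs 36 = True. Stack: [True]
POP_JUMP_IF_FALSE → pop True; no jump. Stack: []
LOAD_CONST → push 11. Stack: [11]
LOAD_FAST c → push -5. Stack: [11, -5]
BINARY_OP + → 11 + -5 = 6. Stack: [6]
STORE_FAST v → v=6. Stack: []
LOAD_CONST → push 4. Stack: [4]
LOAD_FAST c → push -5. Stack: [4, -5]
BINARY_OP - → 4 - -5 = 9. Stack: [9]
LOAD_FAST_LOAD_FAST c,b → push -5,18. Stack: [9, -5, 18]
BINARY_OP * → -5 * 18 = -90. Stack: [9, -90]
BINARY_OP | → 9 | -90 = -81. Stack: [-81]
STORE_FAST k → k=-81. Stack: []
LOAD_CONST → push 7. Stack: [7]
LOAD_FAST a → push 36. Stack: [7, 36]
BINARY_OP // → 7 // 36 = 0. Stack: [0]
LOAD_FAST_LOAD_FAST a,v → push 36,6. Stack: [0, 36, 6]
BINARY_OP - → 36 - 6 = 30. Stack: [0, 30]
BINARY_OP - → 0 - 30 = -30. Stack: [-30]
STORE_FAST w → w=-30. Stack: []
LOAD_FAST v → push 6. Stack: [6]
RETURN_VALUE → return 6.

6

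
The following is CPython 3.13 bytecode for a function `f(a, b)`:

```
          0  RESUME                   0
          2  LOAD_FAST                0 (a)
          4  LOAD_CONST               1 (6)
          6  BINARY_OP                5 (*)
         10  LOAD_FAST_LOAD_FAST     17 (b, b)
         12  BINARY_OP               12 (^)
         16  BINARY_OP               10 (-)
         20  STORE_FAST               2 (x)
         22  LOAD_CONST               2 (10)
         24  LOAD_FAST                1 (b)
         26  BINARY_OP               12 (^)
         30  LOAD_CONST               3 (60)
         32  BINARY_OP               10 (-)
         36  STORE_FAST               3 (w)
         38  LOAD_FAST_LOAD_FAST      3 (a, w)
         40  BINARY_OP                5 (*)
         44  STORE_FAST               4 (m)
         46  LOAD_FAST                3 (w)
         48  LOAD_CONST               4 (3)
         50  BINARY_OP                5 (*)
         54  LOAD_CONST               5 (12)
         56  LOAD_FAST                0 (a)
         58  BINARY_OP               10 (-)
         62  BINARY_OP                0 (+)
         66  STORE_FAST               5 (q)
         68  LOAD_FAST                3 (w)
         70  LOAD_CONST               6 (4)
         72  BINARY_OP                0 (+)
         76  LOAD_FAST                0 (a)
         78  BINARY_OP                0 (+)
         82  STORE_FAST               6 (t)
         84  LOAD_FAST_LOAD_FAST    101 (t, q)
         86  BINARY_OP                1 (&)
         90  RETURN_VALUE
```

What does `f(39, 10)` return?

LOAD_FAST a → push 39. Stack: [39]
LOAD_CONST → push 6. Stack: [39, 6]
BINARY_OP * → 39 * 6 = 234. Stack: [234]
LOAD_FAST_LOAD_FAST b,b → push 10,10. Stack: [234, 10, 10]
BINARY_OP ^ → 10 ^ 10 = 0. Stack: [234, 0]
BINARY_OP - → 234 - 0 = 234. Stack: [234]
STORE_FAST x → x=234. Stack: []
LOAD_CONST → push 10. Stack: [10]
LOAD_FAST b → push 10. Stack: [10, 10]
BINARY_OP ^ → 10 ^ 10 = 0. Stack: [0]
LOAD_CONST → push 60. Stack: [0, 60]
BINARY_OP - → 0 - 60 = -60. Stack: [-60]
STORE_FAST w → w=-60. Stack: []
LOAD_FAST_LOAD_FAST a,w → push 39,-60. Stack: [39, -60]
BINARY_OP * → 39 * -60 = -2340. Stack: [-2340]
STORE_FAST m → m=-2340. Stack: []
LOAD_FAST w → push -60. Stack: [-60]
LOAD_CONST → push 3. Stack: [-60, 3]
BINARY_OP * → -60 * 3 = -180. Stack: [-180]
LOAD_CONST → push 12. Stack: [-180, 12]
LOAD_FAST a → push 39. Stack: [-180, 12, 39]
BINARY_OP - → 12 - 39 = -27. Stack: [-180, -27]
BINARY_OP + → -180 + -27 = -207. Stack: [-207]
STORE_FAST q → q=-207. Stack: []
LOAD_FAST w → push -60. Stack: [-60]
LOAD_CONST → push 4. Stack: [-60, 4]
BINARY_OP + → -60 + 4 = -56. Stack: [-56]
LOAD_FAST a → push 39. Stack: [-56, 39]
BINARY_OP + → -56 + 39 = -17. Stack: [-17]
STORE_FAST t → t=-17. Stack: []
LOAD_FAST_LOAD_FAST t,q → push -17,-207. Stack: [-17, -207]
BINARY_OP & → -17 & -207 = -223. Stack: [-223]
RETURN_VALUE → return -223.

-223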